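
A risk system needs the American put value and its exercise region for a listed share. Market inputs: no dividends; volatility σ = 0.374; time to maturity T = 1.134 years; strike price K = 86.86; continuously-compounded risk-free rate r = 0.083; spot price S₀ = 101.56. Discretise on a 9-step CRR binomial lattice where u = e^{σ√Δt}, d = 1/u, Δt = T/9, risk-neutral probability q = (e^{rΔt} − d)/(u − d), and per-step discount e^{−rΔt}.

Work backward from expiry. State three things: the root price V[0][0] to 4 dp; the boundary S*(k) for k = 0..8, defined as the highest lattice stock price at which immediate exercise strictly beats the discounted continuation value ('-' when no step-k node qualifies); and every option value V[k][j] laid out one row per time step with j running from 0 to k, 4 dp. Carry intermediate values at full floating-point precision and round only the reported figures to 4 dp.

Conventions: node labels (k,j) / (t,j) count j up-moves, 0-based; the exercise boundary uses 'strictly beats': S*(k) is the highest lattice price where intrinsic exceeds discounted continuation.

price = 5.9704
boundary = - - - - 59.7173 52.2932 59.7173 68.1955 59.7173
tree:
5.9704
9.1321 3.0119
13.5846 4.9806 1.1550
19.5638 8.0372 2.1040 0.2537
27.1427 12.5808 3.7741 0.5193 0.0000
34.5668 18.9471 6.6352 1.0631 0.0000 0.0000
41.0680 27.1427 11.3501 2.1761 0.0000 0.0000 0.0000
46.7610 34.5668 18.6645 4.4544 0.0000 0.0000 0.0000 0.0000
51.7462 41.0680 27.1427 9.1181 0.0000 0.0000 0.0000 0.0000 0.0000
56.1116 46.7610 34.5668 18.6645 0.0000 0.0000 0.0000 0.0000 0.0000 0.0000

Δt=0.12600, u=1.14197, d=0.87568, q=0.50634, disc=e^(-rΔt)=0.98960
k=9 terminal: V=max(K-S,0) → 56.1116 46.7610 34.5668 18.6645 0.0000 0.0000 0.0000 0.0000 0.0000 0.0000
k=8: j=0 S=35.1138 intr=51.7462 cont=50.8425 V=51.7462[EX]; j=1 S=45.7920 intr=41.0680 cont=40.1644 V=41.0680[EX]; j=2 S=59.7173 intr=27.1427 cont=26.2390 V=27.1427[EX]; j=3 S=77.8774 intr=8.9826 cont=9.1181 V=9.1181[hold]; j=4 S=101.5600 intr=0.0000 cont=0.0000 V=0.0000[hold]; j=5 S=132.4445 intr=0.0000 cont=0.0000 V=0.0000[hold]; j=6 S=172.7209 intr=0.0000 cont=0.0000 V=0.0000[hold]; j=7 S=225.2455 intr=0.0000 cont=0.0000 V=0.0000[hold]; j=8 S=293.7428 intr=0.0000 cont=0.0000 V=0.0000[hold]  S*(8)=59.7173
k=7: j=0 S=40.0990 intr=46.7610 cont=45.8573 V=46.7610[EX]; j=1 S=52.2932 intr=34.5668 cont=33.6632 V=34.5668[EX]; j=2 S=68.1955 intr=18.6645 cont=17.8287 V=18.6645[EX]; j=3 S=88.9339 intr=0.0000 cont=4.4544 V=4.4544[hold]; j=4 S=115.9787 intr=0.0000 cont=0.0000 V=0.0000[hold]; j=5 S=151.2479 intr=0.0000 cont=0.0000 V=0.0000[hold]; j=6 S=197.2425 intr=0.0000 cont=0.0000 V=0.0000[hold]; j=7 S=257.2241 intr=0.0000 cont=0.0000 V=0.0000[hold]  S*(7)=68.1955
k=6: j=0 S=45.7920 intr=41.0680 cont=40.1644 V=41.0680[EX]; j=1 S=59.7173 intr=27.1427 cont=26.2390 V=27.1427[EX]; j=2 S=77.8774 intr=8.9826 cont=11.3501 V=11.3501[hold]; j=3 S=101.5600 intr=0.0000 cont=2.1761 V=2.1761[hold]; j=4 S=132.4445 intr=0.0000 cont=0.0000 V=0.0000[hold]; j=5 S=172.7209 intr=0.0000 cont=0.0000 V=0.0000[hold]; j=6 S=225.2455 intr=0.0000 cont=0.0000 V=0.0000[hold]  S*(6)=59.7173
k=5: j=0 S=52.2932 intr=34.5668 cont=33.6632 V=34.5668[EX]; j=1 S=68.1955 intr=18.6645 cont=18.9471 V=18.9471[hold]; j=2 S=88.9339 intr=0.0000 cont=6.6352 V=6.6352[hold]; j=3 S=115.9787 intr=0.0000 cont=1.0631 V=1.0631[hold]; j=4 S=151.2479 intr=0.0000 cont=0.0000 V=0.0000[hold]; j=5 S=197.2425 intr=0.0000 cont=0.0000 V=0.0000[hold]  S*(5)=52.2932
k=4: j=0 S=59.7173 intr=27.1427 cont=26.3806 V=27.1427[EX]; j=1 S=77.8774 intr=8.9826 cont=12.5808 V=12.5808[hold]; j=2 S=101.5600 intr=0.0000 cont=3.7741 V=3.7741[hold]; j=3 S=132.4445 intr=0.0000 cont=0.5193 V=0.5193[hold]; j=4 S=172.7209 intr=0.0000 cont=0.0000 V=0.0000[hold]  S*(4)=59.7173
k=3: j=0 S=68.1955 intr=18.6645 cont=19.5638 V=19.5638[hold]; j=1 S=88.9339 intr=0.0000 cont=8.0372 V=8.0372[hold]; j=2 S=115.9787 intr=0.0000 cont=2.1040 V=2.1040[hold]; j=3 S=151.2479 intr=0.0000 cont=0.2537 V=0.2537[hold]  S*(3)=-
k=2: j=0 S=77.8774 intr=8.9826 cont=13.5846 V=13.5846[hold]; j=1 S=101.5600 intr=0.0000 cont=4.9806 V=4.9806[hold]; j=2 S=132.4445 intr=0.0000 cont=1.1550 V=1.1550[hold]  S*(2)=-
k=1: j=0 S=88.9339 intr=0.0000 cont=9.1321 V=9.1321[hold]; j=1 S=115.9787 intr=0.0000 cont=3.0119 V=3.0119[hold]  S*(1)=-
k=0: j=0 S=101.5600 intr=0.0000 cont=5.9704 V=5.9704[hold]  S*(0)=-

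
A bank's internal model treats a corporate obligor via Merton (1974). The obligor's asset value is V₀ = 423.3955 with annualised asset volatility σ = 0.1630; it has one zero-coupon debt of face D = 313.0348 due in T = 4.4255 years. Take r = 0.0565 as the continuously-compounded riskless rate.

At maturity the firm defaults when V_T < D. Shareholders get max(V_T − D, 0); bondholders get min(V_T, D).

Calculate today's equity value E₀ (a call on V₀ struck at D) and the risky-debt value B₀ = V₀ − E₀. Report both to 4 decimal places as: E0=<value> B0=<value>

Apply the equity-as-call identities (strike 313.0348, horizon 4.4255 years):
d₁ = [ln(V₀/D) + (r + σ²/2)T] / (σ√T)
   = [ln(423.3955/313.0348) + (0.0565 + 0.5·0.1630²)·4.4255] / (0.1630·√4.4255)
   = [0.301992 + 0.308831] / 0.342901 = 1.781341
d₂ = d₁ − σ√T = 1.781341 − 0.342901 = 1.438440
N(d₁) = 0.962572,  N(d₂) = 0.924845,  e^(−rT) = 0.778769
E₀ = V₀·N(d₁) − D·e^(−rT)·N(d₂)
   = 423.3955·0.962572 − 313.0348·0.778769·0.924845 = 182.088011
B₀ = V₀ − E₀ = 423.3955 − 182.088011 = 241.307489

E0=182.0880 B0=241.3075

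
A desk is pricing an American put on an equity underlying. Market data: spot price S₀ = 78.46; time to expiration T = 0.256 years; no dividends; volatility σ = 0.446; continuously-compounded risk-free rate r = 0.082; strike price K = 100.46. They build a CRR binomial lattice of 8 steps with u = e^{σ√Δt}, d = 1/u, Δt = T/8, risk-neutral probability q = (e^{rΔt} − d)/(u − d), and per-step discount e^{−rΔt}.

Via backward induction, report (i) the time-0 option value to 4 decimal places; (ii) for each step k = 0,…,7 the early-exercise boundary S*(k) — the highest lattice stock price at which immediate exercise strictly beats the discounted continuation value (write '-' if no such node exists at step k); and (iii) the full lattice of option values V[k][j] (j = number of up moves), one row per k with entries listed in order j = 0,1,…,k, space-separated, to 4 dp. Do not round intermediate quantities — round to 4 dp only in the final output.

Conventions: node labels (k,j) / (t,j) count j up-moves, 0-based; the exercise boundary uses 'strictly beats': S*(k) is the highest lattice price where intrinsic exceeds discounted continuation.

Δt=0.03200  u=1.08305  d=0.92332  q=0.49651  discount=0.99738
step 8 (expiry): payoffs max(K−S,0) = 59.0167 51.8470 43.4369 33.5718 22.0000 8.4263 0.0000 0.0000 0.0000
step 7: (k=7,j=0): S=44.8852, K−S=55.5748, hold=55.3115 ⇒ V=55.5748 exercise | (k=7,j=1): S=52.6504, K−S=47.8096, hold=47.5463 ⇒ V=47.8096 exercise | (k=7,j=2): S=61.7590, K−S=38.7010, hold=38.4377 ⇒ V=38.7010 exercise | (k=7,j=3): S=72.4434, K−S=28.0166, hold=27.7533 ⇒ V=28.0166 exercise | (k=7,j=4): S=84.9763, K−S=15.4837, hold=15.2205 ⇒ V=15.4837 exercise | (k=7,j=5): S=99.6773, K−S=0.7827, hold=4.2314 ⇒ V=4.2314 continue | (k=7,j=6): S=116.9216, K−S=0.0000, hold=0.0000 ⇒ V=0.0000 continue | (k=7,j=7): S=137.1492, K−S=0.0000, hold=0.0000 ⇒ V=0.0000 continue  boundary S*=84.9763
step 6: (k=6,j=0): S=48.6130, K−S=51.8470, hold=51.5837 ⇒ V=51.8470 exercise | (k=6,j=1): S=57.0231, K−S=43.4369, hold=43.1736 ⇒ V=43.4369 exercise | (k=6,j=2): S=66.8882, K−S=33.5718, hold=33.3085 ⇒ V=33.5718 exercise | (k=6,j=3): S=78.4600, K−S=22.0000, hold=21.7367 ⇒ V=22.0000 exercise | (k=6,j=4): S=92.0337, K−S=8.4263, hold=9.8709 ⇒ V=9.8709 continue | (k=6,j=5): S=107.9557, K−S=0.0000, hold=2.1249 ⇒ V=2.1249 continue | (k=6,j=6): S=126.6321, K−S=0.0000, hold=0.0000 ⇒ V=0.0000 continue  boundary S*=78.4600
step 5: (k=5,j=0): S=52.6504, K−S=47.8096, hold=47.5463 ⇒ V=47.8096 exercise | (k=5,j=1): S=61.7590, K−S=38.7010, hold=38.4377 ⇒ V=38.7010 exercise | (k=5,j=2): S=72.4434, K−S=28.0166, hold=27.7533 ⇒ V=28.0166 exercise | (k=5,j=3): S=84.9763, K−S=15.4837, hold=15.9359 ⇒ V=15.9359 continue | (k=5,j=4): S=99.6773, K−S=0.7827, hold=6.0091 ⇒ V=6.0091 continue | (k=5,j=5): S=116.9216, K−S=0.0000, hold=1.0670 ⇒ V=1.0670 continue  boundary S*=72.4434
step 4: (k=4,j=0): S=57.0231, K−S=43.4369, hold=43.1736 ⇒ V=43.4369 exercise | (k=4,j=1): S=66.8882, K−S=33.5718, hold=33.3085 ⇒ V=33.5718 exercise | (k=4,j=2): S=78.4600, K−S=22.0000, hold=21.9606 ⇒ V=22.0000 exercise | (k=4,j=3): S=92.0337, K−S=8.4263, hold=10.9782 ⇒ V=10.9782 continue | (k=4,j=4): S=107.9557, K−S=0.0000, hold=3.5460 ⇒ V=3.5460 continue  boundary S*=78.4600
step 3: (k=3,j=0): S=61.7590, K−S=38.7010, hold=38.4377 ⇒ V=38.7010 exercise | (k=3,j=1): S=72.4434, K−S=28.0166, hold=27.7533 ⇒ V=28.0166 exercise | (k=3,j=2): S=84.9763, K−S=15.4837, hold=16.4842 ⇒ V=16.4842 continue | (k=3,j=3): S=99.6773, K−S=0.7827, hold=7.2689 ⇒ V=7.2689 continue  boundary S*=72.4434
step 2: (k=2,j=0): S=66.8882, K−S=33.5718, hold=33.3085 ⇒ V=33.5718 exercise | (k=2,j=1): S=78.4600, K−S=22.0000, hold=22.2322 ⇒ V=22.2322 continue | (k=2,j=2): S=92.0337, K−S=8.4263, hold=11.8775 ⇒ V=11.8775 continue  boundary S*=66.8882
step 1: (k=1,j=0): S=72.4434, K−S=28.0166, hold=27.8683 ⇒ V=28.0166 exercise | (k=1,j=1): S=84.9763, K−S=15.4837, hold=17.0462 ⇒ V=17.0462 continue  boundary S*=72.4434
step 0: (k=0,j=0): S=78.4600, K−S=22.0000, hold=22.5105 ⇒ V=22.5105 continue  boundary S*=-

price = 22.5105
boundary = - 72.4434 66.8882 72.4434 78.4600 72.4434 78.4600 84.9763
tree:
22.5105
28.0166 17.0462
33.5718 22.2322 11.8775
38.7010 28.0166 16.4842 7.2689
43.4369 33.5718 22.0000 10.9782 3.5460
47.8096 38.7010 28.0166 15.9359 6.0091 1.0670
51.8470 43.4369 33.5718 22.0000 9.8709 2.1249 0.0000
55.5748 47.8096 38.7010 28.0166 15.4837 4.2314 0.0000 0.0000
59.0167 51.8470 43.4369 33.5718 22.0000 8.4263 0.0000 0.0000 0.0000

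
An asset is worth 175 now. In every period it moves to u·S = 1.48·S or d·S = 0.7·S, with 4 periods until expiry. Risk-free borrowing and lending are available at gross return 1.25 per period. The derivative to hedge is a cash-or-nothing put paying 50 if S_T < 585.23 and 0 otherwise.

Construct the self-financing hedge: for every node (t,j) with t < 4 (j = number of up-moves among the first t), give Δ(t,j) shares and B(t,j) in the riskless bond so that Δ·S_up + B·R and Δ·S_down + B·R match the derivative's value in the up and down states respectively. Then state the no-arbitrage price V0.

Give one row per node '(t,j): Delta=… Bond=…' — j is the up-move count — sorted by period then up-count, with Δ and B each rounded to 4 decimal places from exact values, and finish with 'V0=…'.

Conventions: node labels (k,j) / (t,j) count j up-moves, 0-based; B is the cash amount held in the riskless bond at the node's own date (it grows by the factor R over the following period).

(0,0): Delta=-0.0658 Bond=26.9237
(1,0): Delta=0.0000 Bond=25.6000
(1,1): Delta=-0.0788 Bond=37.0230
(2,0): Delta=0.0000 Bond=32.0000
(2,1): Delta=0.0000 Bond=32.0000
(2,2): Delta=-0.0943 Bond=52.2498
(3,0): Delta=0.0000 Bond=40.0000
(3,1): Delta=0.0000 Bond=40.0000
(3,2): Delta=0.0000 Bond=40.0000
(3,3): Delta=-0.1130 Bond=75.8974
V0=15.4171

Risk-neutral probability p* = (R−d)/(u−d) = (1.25−0.7)/(1.48−0.7) = 0.7051.
At maturity the claim pays: V(4,0)=50.0000, V(4,1)=50.0000, V(4,2)=50.0000, V(4,3)=50.0000, V(4,4)=0.0000
(3,0): S=60.0250. Δ = (V_up−V_dn)/(S_up−S_dn) = (50.0000−50.0000)/(88.8370−42.0175) = 0.0000. V = [p*·50.0000 + (1−p*)·50.0000]/1.25 = 40.0000. B = V − Δ·S = 40.0000.
(3,1): S=126.9100. Δ = (V_up−V_dn)/(S_up−S_dn) = (50.0000−50.0000)/(187.8268−88.8370) = 0.0000. V = [p*·50.0000 + (1−p*)·50.0000]/1.25 = 40.0000. B = V − Δ·S = 40.0000.
(3,2): S=268.3240. Δ = (V_up−V_dn)/(S_up−S_dn) = (50.0000−50.0000)/(397.1195−187.8268) = 0.0000. V = [p*·50.0000 + (1−p*)·50.0000]/1.25 = 40.0000. B = V − Δ·S = 40.0000.
(3,3): S=567.3136. Δ = (V_up−V_dn)/(S_up−S_dn) = (0.0000−50.0000)/(839.6241−397.1195) = -0.1130. V = [p*·0.0000 + (1−p*)·50.0000]/1.25 = 11.7949. B = V − Δ·S = 75.8974.
(2,0): S=85.7500. Δ = (V_up−V_dn)/(S_up−S_dn) = (40.0000−40.0000)/(126.9100−60.0250) = 0.0000. V = [p*·40.0000 + (1−p*)·40.0000]/1.25 = 32.0000. B = V − Δ·S = 32.0000.
(2,1): S=181.3000. Δ = (V_up−V_dn)/(S_up−S_dn) = (40.0000−40.0000)/(268.3240−126.9100) = 0.0000. V = [p*·40.0000 + (1−p*)·40.0000]/1.25 = 32.0000. B = V − Δ·S = 32.0000.
(2,2): S=383.3200. Δ = (V_up−V_dn)/(S_up−S_dn) = (11.7949−40.0000)/(567.3136−268.3240) = -0.0943. V = [p*·11.7949 + (1−p*)·40.0000]/1.25 = 16.0894. B = V − Δ·S = 52.2498.
(1,0): S=122.5000. Δ = (V_up−V_dn)/(S_up−S_dn) = (32.0000−32.0000)/(181.3000−85.7500) = 0.0000. V = [p*·32.0000 + (1−p*)·32.0000]/1.25 = 25.6000. B = V − Δ·S = 25.6000.
(1,1): S=259.0000. Δ = (V_up−V_dn)/(S_up−S_dn) = (16.0894−32.0000)/(383.3200−181.3000) = -0.0788. V = [p*·16.0894 + (1−p*)·32.0000]/1.25 = 16.6248. B = V − Δ·S = 37.0230.
(0,0): S=175.0000. Δ = (V_up−V_dn)/(S_up−S_dn) = (16.6248−25.6000)/(259.0000−122.5000) = -0.0658. V = [p*·16.6248 + (1−p*)·25.6000]/1.25 = 15.4171. B = V − Δ·S = 26.9237.
As a check, the time-0 holding Δ(0,0)·S0 + B(0,0) comes to 15.4171 — exactly V0.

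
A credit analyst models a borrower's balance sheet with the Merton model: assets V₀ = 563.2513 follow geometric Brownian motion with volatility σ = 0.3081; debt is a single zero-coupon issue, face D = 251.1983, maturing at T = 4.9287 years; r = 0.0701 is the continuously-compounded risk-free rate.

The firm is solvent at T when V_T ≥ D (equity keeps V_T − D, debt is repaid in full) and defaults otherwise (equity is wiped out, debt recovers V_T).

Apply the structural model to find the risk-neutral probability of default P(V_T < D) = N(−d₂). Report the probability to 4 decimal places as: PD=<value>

Apply the equity-as-call identities (strike 251.1983, horizon 4.9287 years):
d₁ = [ln(V₀/D) + (r + σ²/2)T] / (σ√T)
   = [ln(563.2513/251.1983) + (0.0701 + 0.5·0.3081²)·4.9287] / (0.3081·√4.9287)
   = [0.807483 + 0.579432] / 0.684003 = 2.027645
d₂ = d₁ − σ√T = 2.027645 − 0.684003 = 1.343642
risk-neutral PD = N(−d₂) = N(-1.343642) = 0.089532

PD=0.0895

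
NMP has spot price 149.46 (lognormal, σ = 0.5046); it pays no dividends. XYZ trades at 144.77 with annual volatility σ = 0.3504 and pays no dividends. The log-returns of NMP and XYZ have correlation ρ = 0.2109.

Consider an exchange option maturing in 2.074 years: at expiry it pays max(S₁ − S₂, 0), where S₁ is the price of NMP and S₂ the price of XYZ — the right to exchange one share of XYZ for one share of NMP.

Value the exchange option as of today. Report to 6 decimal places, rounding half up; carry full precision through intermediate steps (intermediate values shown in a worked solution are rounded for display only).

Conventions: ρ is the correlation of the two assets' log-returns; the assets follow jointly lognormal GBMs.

exchange price = 47.702778

σ_eff = √(σ₁² + σ₂² − 2ρσ₁σ₂) = √(0.5046² + 0.3504² − 2·0.2109·0.5046·0.3504) = 0.550293
d₁ = (ln(S₁/S₂) + (q₂ − q₁ + σ_eff²/2)T) / (σ_eff√T) = (ln(149.46/144.77) + (0.0 − 0.0 + 0.151411)·2.074) / 0.792498 = 0.436479
d₂ = d₁ − σ_eff√T = 0.436479 − 0.792498 = -0.356019
N(d₁) = 0.668756,  N(d₂) = 0.360913
V = S₁·e^{−q₁T}·N(d₁) − S₂·e^{−q₂T}·N(d₂) = 99.952201 − 52.249423 = 47.702778
Key observation: the rate r is irrelevant here: denominating values in XYZ turns the exchange into a ratio option on S₁/S₂, and discounting at r drops out.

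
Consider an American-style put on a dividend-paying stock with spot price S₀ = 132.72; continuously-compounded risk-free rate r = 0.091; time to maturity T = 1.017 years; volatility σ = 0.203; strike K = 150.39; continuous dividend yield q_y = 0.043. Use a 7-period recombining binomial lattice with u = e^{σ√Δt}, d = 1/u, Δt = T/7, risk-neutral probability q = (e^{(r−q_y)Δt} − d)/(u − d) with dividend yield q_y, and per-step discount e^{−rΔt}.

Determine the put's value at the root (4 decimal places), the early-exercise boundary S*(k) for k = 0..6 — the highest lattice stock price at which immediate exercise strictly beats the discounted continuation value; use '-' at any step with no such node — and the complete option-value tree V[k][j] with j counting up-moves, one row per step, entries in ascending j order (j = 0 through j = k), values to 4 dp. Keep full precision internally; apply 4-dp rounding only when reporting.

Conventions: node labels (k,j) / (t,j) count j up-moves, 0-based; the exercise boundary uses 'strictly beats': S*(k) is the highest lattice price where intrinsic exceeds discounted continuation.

price = 19.2761
boundary = - 122.8379 113.6916 122.8379 113.6916 122.8379 132.7200
tree:
19.2761
27.5521 12.3014
36.6984 18.7488 6.7991
45.1637 27.5521 11.2853 2.9258
52.9987 36.6984 18.0644 5.4581 0.7165
60.2503 45.1637 27.5521 9.9664 1.5312 0.0000
66.9620 52.9987 36.6984 17.6700 3.2722 0.0000 0.0000
73.1739 60.2503 45.1637 27.5521 6.9929 0.0000 0.0000 0.0000

Δt=0.14529, u=1.08045, d=0.92554, q=0.52584, disc=e^(-rΔt)=0.98687
k=7 terminal: V=max(K-S,0) → 73.1739 60.2503 45.1637 27.5521 6.9929 0.0000 0.0000 0.0000
k=6: j=0 S=83.4280 intr=66.9620 cont=65.5063 V=66.9620[EX]; j=1 S=97.3913 intr=52.9987 cont=51.6300 V=52.9987[EX]; j=2 S=113.6916 intr=36.6984 cont=35.4313 V=36.6984[EX]; j=3 S=132.7200 intr=17.6700 cont=16.5213 V=17.6700[EX]; j=4 S=154.9332 intr=0.0000 cont=3.2722 V=3.2722[hold]; j=5 S=180.8642 intr=0.0000 cont=0.0000 V=0.0000[hold]; j=6 S=211.1353 intr=0.0000 cont=0.0000 V=0.0000[hold]  S*(6)=132.7200
k=5: j=0 S=90.1397 intr=60.2503 cont=58.8365 V=60.2503[EX]; j=1 S=105.2263 intr=45.1637 cont=43.8438 V=45.1637[EX]; j=2 S=122.8379 intr=27.5521 cont=26.3419 V=27.5521[EX]; j=3 S=143.3971 intr=6.9929 cont=9.9664 V=9.9664[hold]; j=4 S=167.3973 intr=0.0000 cont=1.5312 V=1.5312[hold]; j=5 S=195.4145 intr=0.0000 cont=0.0000 V=0.0000[hold]  S*(5)=122.8379
k=4: j=0 S=97.3913 intr=52.9987 cont=51.6300 V=52.9987[EX]; j=1 S=113.6916 intr=36.6984 cont=35.4313 V=36.6984[EX]; j=2 S=132.7200 intr=17.6700 cont=18.0644 V=18.0644[hold]; j=3 S=154.9332 intr=0.0000 cont=5.4581 V=5.4581[hold]; j=4 S=180.8642 intr=0.0000 cont=0.7165 V=0.7165[hold]  S*(4)=113.6916
k=3: j=0 S=105.2263 intr=45.1637 cont=43.8438 V=45.1637[EX]; j=1 S=122.8379 intr=27.5521 cont=26.5466 V=27.5521[EX]; j=2 S=143.3971 intr=6.9929 cont=11.2853 V=11.2853[hold]; j=3 S=167.3973 intr=0.0000 cont=2.9258 V=2.9258[hold]  S*(3)=122.8379
k=2: j=0 S=113.6916 intr=36.6984 cont=35.4313 V=36.6984[EX]; j=1 S=132.7200 intr=17.6700 cont=18.7488 V=18.7488[hold]; j=2 S=154.9332 intr=0.0000 cont=6.7991 V=6.7991[hold]  S*(2)=113.6916
k=1: j=0 S=122.8379 intr=27.5521 cont=26.9018 V=27.5521[EX]; j=1 S=143.3971 intr=6.9929 cont=12.3014 V=12.3014[hold]  S*(1)=122.8379
k=0: j=0 S=132.7200 intr=17.6700 cont=19.2761 V=19.2761[hold]  S*(0)=-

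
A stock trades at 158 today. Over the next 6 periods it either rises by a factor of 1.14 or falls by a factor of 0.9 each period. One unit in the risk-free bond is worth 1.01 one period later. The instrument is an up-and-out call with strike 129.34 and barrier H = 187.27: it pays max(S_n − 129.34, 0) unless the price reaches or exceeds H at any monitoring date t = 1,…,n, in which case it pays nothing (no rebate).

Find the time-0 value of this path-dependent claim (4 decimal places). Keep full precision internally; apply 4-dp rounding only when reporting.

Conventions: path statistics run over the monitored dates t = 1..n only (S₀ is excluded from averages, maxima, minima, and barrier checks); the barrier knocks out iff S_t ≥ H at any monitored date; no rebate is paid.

price = 6.6425

Set p* = 0.4583 (from d < R < u); the path-dependent value is the discounted p*-expectation over all price paths.
Enumerate all 2^6 = 64 price paths (U = up ×1.14, D = down ×0.9); each path with k up-moves has probability p*^k·(1−p*)^(6−k).
DDDDDD: M=142.2000, payoff=0.0000, prob=0.025258
UDDDDD: M=180.1200, payoff=0.0000, prob=0.021372
DUDDDD: M=162.1080, payoff=0.0000, prob=0.021372
UUDDDD: M=205.3368, payoff=0.0000, prob=0.018084
DDUDDD: M=145.8972, payoff=0.0000, prob=0.021372
UDUDDD: M=184.8031, payoff=5.3815, prob=0.018084
DUUDDD: M=184.8031, payoff=5.3815, prob=0.018084
UUUDDD: M=234.0840, payoff=0.0000, prob=0.015302
DDDUDD: M=142.2000, payoff=0.0000, prob=0.021372
UDDUDD: M=180.1200, payoff=5.3815, prob=0.018084
DUDUDD: M=166.3228, payoff=5.3815, prob=0.018084
UUDUDD: M=210.6756, payoff=0.0000, prob=0.015302
DDUUDD: M=166.3228, payoff=5.3815, prob=0.018084
UDUUDD: M=210.6756, payoff=0.0000, prob=0.015302
DUUUDD: M=210.6756, payoff=0.0000, prob=0.015302
UUUUDD: M=266.8557, payoff=0.0000, prob=0.012948
DDDDUD: M=142.2000, payoff=0.0000, prob=0.021372
UDDDUD: M=180.1200, payoff=5.3815, prob=0.018084
DUDDUD: M=162.1080, payoff=5.3815, prob=0.018084
UUDDUD: M=205.3368, payoff=0.0000, prob=0.015302
DDUDUD: M=149.6905, payoff=5.3815, prob=0.018084
UDUDUD: M=189.6080, payoff=0.0000, prob=0.015302
DUUDUD: M=189.6080, payoff=0.0000, prob=0.015302
UUUDUD: M=240.1701, payoff=0.0000, prob=0.012948
DDDUUD: M=149.6905, payoff=5.3815, prob=0.018084
UDDUUD: M=189.6080, payoff=0.0000, prob=0.015302
DUDUUD: M=189.6080, payoff=0.0000, prob=0.015302
UUDUUD: M=240.1701, payoff=0.0000, prob=0.012948
DDUUUD: M=189.6080, payoff=0.0000, prob=0.015302
UDUUUD: M=240.1701, payoff=0.0000, prob=0.012948
DUUUUD: M=240.1701, payoff=0.0000, prob=0.012948
UUUUUD: M=304.2155, payoff=0.0000, prob=0.010956
DDDDDU: M=142.2000, payoff=0.0000, prob=0.021372
UDDDDU: M=180.1200, payoff=5.3815, prob=0.018084
DUDDDU: M=162.1080, payoff=5.3815, prob=0.018084
UUDDDU: M=205.3368, payoff=0.0000, prob=0.015302
DDUDDU: M=145.8972, payoff=5.3815, prob=0.018084
UDUDDU: M=184.8031, payoff=41.3072, prob=0.015302
DUUDDU: M=184.8031, payoff=41.3072, prob=0.015302
UUUDDU: M=234.0840, payoff=0.0000, prob=0.012948
DDDUDU: M=142.2000, payoff=5.3815, prob=0.018084
UDDUDU: M=180.1200, payoff=41.3072, prob=0.015302
DUDUDU: M=170.6472, payoff=41.3072, prob=0.015302
UUDUDU: M=216.1531, payoff=0.0000, prob=0.012948
DDUUDU: M=170.6472, payoff=41.3072, prob=0.015302
UDUUDU: M=216.1531, payoff=0.0000, prob=0.012948
DUUUDU: M=216.1531, payoff=0.0000, prob=0.012948
UUUUDU: M=273.7940, payoff=0.0000, prob=0.010956
DDDDUU: M=142.2000, payoff=5.3815, prob=0.018084
UDDDUU: M=180.1200, payoff=41.3072, prob=0.015302
DUDDUU: M=170.6472, payoff=41.3072, prob=0.015302
UUDDUU: M=216.1531, payoff=0.0000, prob=0.012948
DDUDUU: M=170.6472, payoff=41.3072, prob=0.015302
UDUDUU: M=216.1531, payoff=0.0000, prob=0.012948
DUUDUU: M=216.1531, payoff=0.0000, prob=0.012948
UUUDUU: M=273.7940, payoff=0.0000, prob=0.010956
DDDUUU: M=170.6472, payoff=41.3072, prob=0.015302
UDDUUU: M=216.1531, payoff=0.0000, prob=0.012948
DUDUUU: M=216.1531, payoff=0.0000, prob=0.012948
UUDUUU: M=273.7940, payoff=0.0000, prob=0.010956
DDUUUU: M=216.1531, payoff=0.0000, prob=0.012948
UDUUUU: M=273.7940, payoff=0.0000, prob=0.010956
DUUUUU: M=273.7940, payoff=0.0000, prob=0.010956
UUUUUU: M=346.8057, payoff=0.0000, prob=0.009270
Price = Σ prob·payoff / R^6 = 7.051097 / 1.061520 = 6.6425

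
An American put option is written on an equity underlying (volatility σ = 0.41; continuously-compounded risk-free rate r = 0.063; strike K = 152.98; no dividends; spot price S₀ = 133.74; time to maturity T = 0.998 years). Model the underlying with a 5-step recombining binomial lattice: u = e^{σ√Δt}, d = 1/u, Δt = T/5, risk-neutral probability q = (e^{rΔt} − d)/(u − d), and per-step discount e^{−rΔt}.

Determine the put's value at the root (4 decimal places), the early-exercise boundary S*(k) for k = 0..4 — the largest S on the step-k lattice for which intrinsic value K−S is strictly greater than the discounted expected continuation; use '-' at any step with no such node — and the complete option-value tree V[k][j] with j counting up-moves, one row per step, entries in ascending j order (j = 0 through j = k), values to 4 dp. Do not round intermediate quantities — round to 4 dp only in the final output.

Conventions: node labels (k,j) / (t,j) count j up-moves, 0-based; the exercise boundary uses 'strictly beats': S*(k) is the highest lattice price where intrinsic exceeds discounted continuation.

price = 29.3504
boundary = - - 92.7168 111.3550 92.7168
tree:
29.3504
43.0426 15.7841
60.2632 26.1389 5.3585
75.7819 41.6250 10.6124 0.0000
88.7030 60.2632 21.0176 0.0000 0.0000
99.4615 75.7819 41.6250 0.0000 0.0000 0.0000

Δt=0.19960, u=1.20102, d=0.83262, q=0.48868, disc=e^(-rΔt)=0.98750
k=5 terminal: V=max(K-S,0) → 99.4615 75.7819 41.6250 0.0000 0.0000 0.0000
k=4: j=0 S=64.2770 intr=88.7030 cont=86.7914 V=88.7030[EX]; j=1 S=92.7168 intr=60.2632 cont=58.3516 V=60.2632[EX]; j=2 S=133.7400 intr=19.2400 cont=21.0176 V=21.0176[hold]; j=3 S=192.9143 intr=0.0000 cont=0.0000 V=0.0000[hold]; j=4 S=278.2706 intr=0.0000 cont=0.0000 V=0.0000[hold]  S*(4)=92.7168
k=3: j=0 S=77.1981 intr=75.7819 cont=73.8702 V=75.7819[EX]; j=1 S=111.3550 intr=41.6250 cont=40.5712 V=41.6250[EX]; j=2 S=160.6249 intr=0.0000 cont=10.6124 V=10.6124[hold]; j=3 S=231.6946 intr=0.0000 cont=0.0000 V=0.0000[hold]  S*(3)=111.3550
k=2: j=0 S=92.7168 intr=60.2632 cont=58.3516 V=60.2632[EX]; j=1 S=133.7400 intr=19.2400 cont=26.1389 V=26.1389[hold]; j=2 S=192.9143 intr=0.0000 cont=5.3585 V=5.3585[hold]  S*(2)=92.7168
k=1: j=0 S=111.3550 intr=41.6250 cont=43.0426 V=43.0426[hold]; j=1 S=160.6249 intr=0.0000 cont=15.7841 V=15.7841[hold]  S*(1)=-
k=0: j=0 S=133.7400 intr=19.2400 cont=29.3504 V=29.3504[hold]  S*(0)=-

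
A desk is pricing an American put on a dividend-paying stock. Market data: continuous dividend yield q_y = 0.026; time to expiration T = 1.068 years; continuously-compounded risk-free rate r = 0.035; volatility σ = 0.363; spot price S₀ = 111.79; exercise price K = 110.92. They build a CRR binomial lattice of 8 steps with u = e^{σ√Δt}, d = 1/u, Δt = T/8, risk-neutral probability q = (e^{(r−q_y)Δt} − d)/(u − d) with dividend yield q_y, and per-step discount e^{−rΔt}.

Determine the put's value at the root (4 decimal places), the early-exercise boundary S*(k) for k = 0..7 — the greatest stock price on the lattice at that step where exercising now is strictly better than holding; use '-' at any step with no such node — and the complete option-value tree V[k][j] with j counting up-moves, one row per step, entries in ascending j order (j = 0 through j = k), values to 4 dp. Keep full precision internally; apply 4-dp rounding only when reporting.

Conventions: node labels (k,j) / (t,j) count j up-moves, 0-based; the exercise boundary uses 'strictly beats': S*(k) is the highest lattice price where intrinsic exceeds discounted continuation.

Δt=0.13350  u=1.14183  d=0.87579  q=0.47141  discount=0.99534
step 8 (expiry): payoffs max(K−S,0) = 72.2305 60.4776 45.1545 25.1766 0.0000 0.0000 0.0000 0.0000 0.0000
step 7: (k=7,j=0): S=44.1768, K−S=66.7432, hold=66.3792 ⇒ V=66.7432 exercise | (k=7,j=1): S=57.5966, K−S=53.3234, hold=53.0059 ⇒ V=53.3234 exercise | (k=7,j=2): S=75.0930, K−S=35.8270, hold=35.5702 ⇒ V=35.8270 exercise | (k=7,j=3): S=97.9043, K−S=13.0157, hold=13.2461 ⇒ V=13.2461 continue | (k=7,j=4): S=127.6451, K−S=0.0000, hold=0.0000 ⇒ V=0.0000 continue | (k=7,j=5): S=166.4204, K−S=0.0000, hold=0.0000 ⇒ V=0.0000 continue | (k=7,j=6): S=216.9746, K−S=0.0000, hold=0.0000 ⇒ V=0.0000 continue | (k=7,j=7): S=282.8860, K−S=0.0000, hold=0.0000 ⇒ V=0.0000 continue  boundary S*=75.0930
step 6: (k=6,j=0): S=50.4424, K−S=60.4776, hold=60.1353 ⇒ V=60.4776 exercise | (k=6,j=1): S=65.7655, K−S=45.1545, hold=44.8653 ⇒ V=45.1545 exercise | (k=6,j=2): S=85.7434, K−S=25.1766, hold=25.0648 ⇒ V=25.1766 exercise | (k=6,j=3): S=111.7900, K−S=0.0000, hold=6.9691 ⇒ V=6.9691 continue | (k=6,j=4): S=145.7489, K−S=0.0000, hold=0.0000 ⇒ V=0.0000 continue | (k=6,j=5): S=190.0237, K−S=0.0000, hold=0.0000 ⇒ V=0.0000 continue | (k=6,j=6): S=247.7480, K−S=0.0000, hold=0.0000 ⇒ V=0.0000 continue  boundary S*=85.7434
step 5: (k=5,j=0): S=57.5966, K−S=53.3234, hold=53.0059 ⇒ V=53.3234 exercise | (k=5,j=1): S=75.0930, K−S=35.8270, hold=35.5702 ⇒ V=35.8270 exercise | (k=5,j=2): S=97.9043, K−S=13.0157, hold=16.5161 ⇒ V=16.5161 continue | (k=5,j=3): S=127.6451, K−S=0.0000, hold=3.6666 ⇒ V=3.6666 continue | (k=5,j=4): S=166.4204, K−S=0.0000, hold=0.0000 ⇒ V=0.0000 continue | (k=5,j=5): S=216.9746, K−S=0.0000, hold=0.0000 ⇒ V=0.0000 continue  boundary S*=75.0930
step 4: (k=4,j=0): S=65.7655, K−S=45.1545, hold=44.8653 ⇒ V=45.1545 exercise | (k=4,j=1): S=85.7434, K−S=25.1766, hold=26.5991 ⇒ V=26.5991 continue | (k=4,j=2): S=111.7900, K−S=0.0000, hold=10.4100 ⇒ V=10.4100 continue | (k=4,j=3): S=145.7489, K−S=0.0000, hold=1.9291 ⇒ V=1.9291 continue | (k=4,j=4): S=190.0237, K−S=0.0000, hold=0.0000 ⇒ V=0.0000 continue  boundary S*=65.7655
step 3: (k=3,j=0): S=75.0930, K−S=35.8270, hold=36.2376 ⇒ V=36.2376 continue | (k=3,j=1): S=97.9043, K−S=13.0157, hold=18.8790 ⇒ V=18.8790 continue | (k=3,j=2): S=127.6451, K−S=0.0000, hold=6.3821 ⇒ V=6.3821 continue | (k=3,j=3): S=166.4204, K−S=0.0000, hold=1.0150 ⇒ V=1.0150 continue  boundary S*=-
step 2: (k=2,j=0): S=85.7434, K−S=25.1766, hold=27.9238 ⇒ V=27.9238 continue | (k=2,j=1): S=111.7900, K−S=0.0000, hold=12.9273 ⇒ V=12.9273 continue | (k=2,j=2): S=145.7489, K−S=0.0000, hold=3.8340 ⇒ V=3.8340 continue  boundary S*=-
step 1: (k=1,j=0): S=97.9043, K−S=13.0157, hold=20.7571 ⇒ V=20.7571 continue | (k=1,j=1): S=127.6451, K−S=0.0000, hold=8.6004 ⇒ V=8.6004 continue  boundary S*=-
step 0: (k=0,j=0): S=111.7900, K−S=0.0000, hold=14.9562 ⇒ V=14.9562 continue  boundary S*=-

price = 14.9562
boundary = - - - - 65.7655 75.0930 85.7434 75.0930
tree:
14.9562
20.7571 8.6004
27.9238 12.9273 3.8340
36.2376 18.8790 6.3821 1.0150
45.1545 26.5991 10.4100 1.9291 0.0000
53.3234 35.8270 16.5161 3.6666 0.0000 0.0000
60.4776 45.1545 25.1766 6.9691 0.0000 0.0000 0.0000
66.7432 53.3234 35.8270 13.2461 0.0000 0.0000 0.0000 0.0000
72.2305 60.4776 45.1545 25.1766 0.0000 0.0000 0.0000 0.0000 0.0000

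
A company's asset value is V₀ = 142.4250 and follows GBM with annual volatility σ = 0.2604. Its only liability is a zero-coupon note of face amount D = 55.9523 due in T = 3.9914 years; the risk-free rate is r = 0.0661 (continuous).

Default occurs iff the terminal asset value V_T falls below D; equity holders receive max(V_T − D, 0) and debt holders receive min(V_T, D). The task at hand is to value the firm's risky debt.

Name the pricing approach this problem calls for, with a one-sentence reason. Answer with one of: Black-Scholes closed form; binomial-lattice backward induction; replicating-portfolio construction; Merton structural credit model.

framework: Merton structural credit model

Key observation: the data describe a firm's assets (V₀ = 142.4250, GBM) and a single zero-coupon debt of face 55.9523, so credit quantities follow from equity-as-call in the structural model.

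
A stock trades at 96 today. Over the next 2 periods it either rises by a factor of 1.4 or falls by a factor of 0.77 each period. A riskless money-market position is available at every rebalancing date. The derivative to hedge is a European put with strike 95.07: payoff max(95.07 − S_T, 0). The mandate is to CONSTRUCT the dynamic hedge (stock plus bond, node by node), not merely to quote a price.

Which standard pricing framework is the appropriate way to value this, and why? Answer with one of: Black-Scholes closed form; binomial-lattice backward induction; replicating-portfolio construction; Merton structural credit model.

framework: replicating-portfolio construction

Key observation: a price alone would not answer the question — the per-node share/bond construction on the spot-96, 1.4/0.77 tree is required, and only the replicating-portfolio method yields it.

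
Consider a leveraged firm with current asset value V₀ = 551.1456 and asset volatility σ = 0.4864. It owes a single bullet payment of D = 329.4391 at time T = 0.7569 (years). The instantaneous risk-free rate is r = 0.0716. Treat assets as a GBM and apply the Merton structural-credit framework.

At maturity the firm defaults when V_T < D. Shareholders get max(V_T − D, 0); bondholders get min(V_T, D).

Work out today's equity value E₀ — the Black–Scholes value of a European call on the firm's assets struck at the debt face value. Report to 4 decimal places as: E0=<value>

With assets at 551.1456 and a single debt payment of 329.4391 at 0.7569 years:
d₁ = [ln(V₀/D) + (r + σ²/2)T] / (σ√T)
   = [ln(551.1456/329.4391) + (0.0716 + 0.5·0.4864²)·0.7569] / (0.4864·√0.7569)
   = [0.514608 + 0.143730] / 0.423168 = 1.555735
d₂ = d₁ − σ√T = 1.555735 − 0.423168 = 1.132567
N(d₁) = 0.940114,  N(d₂) = 0.871302,  e^(−rT) = 0.947248
E₀ = V₀·N(d₁) − D·e^(−rT)·N(d₂)
   = 551.1456·0.940114 − 329.4391·0.947248·0.871302 = 246.240913

E0=246.2409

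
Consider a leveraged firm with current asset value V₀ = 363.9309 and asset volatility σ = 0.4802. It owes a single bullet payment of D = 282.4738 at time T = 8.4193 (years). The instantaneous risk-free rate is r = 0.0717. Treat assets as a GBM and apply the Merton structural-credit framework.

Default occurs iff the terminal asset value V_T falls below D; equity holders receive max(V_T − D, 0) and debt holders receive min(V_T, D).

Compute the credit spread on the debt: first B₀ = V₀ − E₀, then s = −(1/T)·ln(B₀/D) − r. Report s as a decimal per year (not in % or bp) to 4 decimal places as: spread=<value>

With assets at 363.9309 and a single debt payment of 282.4738 at 8.4193 years:
d₁ = [ln(V₀/D) + (r + σ²/2)T] / (σ√T)
   = [ln(363.9309/282.4738) + (0.0717 + 0.5·0.4802²)·8.4193] / (0.4802·√8.4193)
   = [0.253378 + 1.574376] / 1.393350 = 1.311770
d₂ = d₁ − σ√T = 1.311770 − 1.393350 = -0.081580
N(d₁) = 0.905201,  N(d₂) = 0.467490,  e^(−rT) = 0.546805
E₀ = V₀·N(d₁) − D·e^(−rT)·N(d₂)
   = 363.9309·0.905201 − 282.4738·0.546805·0.467490 = 257.223037
B₀ = V₀ − E₀ = 363.9309 − 257.223037 = 106.707863
spread = −(1/T)·ln(B₀/D) − r = −(1/8.4193)·ln(106.707863/282.4738) − 0.0717 = 0.04392612

spread=0.0439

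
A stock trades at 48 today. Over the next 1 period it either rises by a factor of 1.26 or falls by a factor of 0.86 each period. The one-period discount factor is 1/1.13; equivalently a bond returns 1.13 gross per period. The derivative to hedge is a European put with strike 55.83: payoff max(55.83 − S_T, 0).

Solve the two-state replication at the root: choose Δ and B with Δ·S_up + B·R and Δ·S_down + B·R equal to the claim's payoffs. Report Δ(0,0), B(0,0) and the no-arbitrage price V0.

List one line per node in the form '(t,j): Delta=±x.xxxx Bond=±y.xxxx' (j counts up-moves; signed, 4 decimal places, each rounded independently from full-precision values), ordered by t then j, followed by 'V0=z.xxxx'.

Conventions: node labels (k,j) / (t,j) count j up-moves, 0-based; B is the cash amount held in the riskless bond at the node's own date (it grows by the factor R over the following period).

(0,0): Delta=-0.7578 Bond=40.5597
V0=4.1847

Under the risk-neutral measure, an up-move has probability p* = (R−d)/(u−d) = 0.6750 and values discount at R = 1.13.
Terminal payoffs: V(1,0)=14.5500, V(1,1)=0.0000
(0,0): S=48.0000. Δ = (V_up−V_dn)/(S_up−S_dn) = (0.0000−14.5500)/(60.4800−41.2800) = -0.7578. V = [p*·0.0000 + (1−p*)·14.5500]/1.13 = 4.1847. B = V − Δ·S = 40.5597.
As a check, the time-0 holding Δ(0,0)·S0 + B(0,0) comes to 4.1847 — exactly V0.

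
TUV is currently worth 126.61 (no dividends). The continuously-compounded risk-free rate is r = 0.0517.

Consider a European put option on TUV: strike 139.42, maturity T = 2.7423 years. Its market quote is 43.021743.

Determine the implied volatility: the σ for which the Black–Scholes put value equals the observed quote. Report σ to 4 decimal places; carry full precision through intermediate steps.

At σ = 0.5815 the Black–Scholes value reproduces the quote:
σ√T = 0.5815·√2.7423 = 0.962958
d₁ = (ln(S/K) + (r+σ²/2)T) / (σ√T) = (ln(126.61/139.42) + (0.0517+0.5815²/2)·2.7423) / 0.962958 = (-0.096379 + 0.605421) / 0.962958 = 0.528623
d₂ = d₁ − σ√T = 0.528623 − 0.962958 = -0.434335
e^{−rT} = 0.867815
N(−d₁) = 0.298534,  N(−d₂) = 0.667977
V = K·e^{−rT}·N(−d₂) − S·N(−d₁) = 80.819087 − 37.797344 = 43.021743 (matching the quote); vega is positive throughout, so no other σ reproduces this price

sigma = 0.5815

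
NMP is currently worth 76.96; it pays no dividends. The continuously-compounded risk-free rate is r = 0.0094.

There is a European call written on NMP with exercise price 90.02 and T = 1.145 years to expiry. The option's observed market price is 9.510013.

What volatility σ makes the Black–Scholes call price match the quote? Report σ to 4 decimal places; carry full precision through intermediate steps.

At σ = 0.4213 the Black–Scholes value reproduces the quote:
σ√T = 0.4213·√1.145 = 0.450811
d₁ = (ln(S/K) + (r+σ²/2)T) / (σ√T) = (ln(76.96/90.02) + (0.0094+0.4213²/2)·1.145) / 0.450811 = (-0.156746 + 0.112378) / 0.450811 = -0.098418
d₂ = d₁ − σ√T = -0.098418 − 0.450811 = -0.549229
e^{−rT} = 0.989295
N(d₁) = 0.460800,  N(d₂) = 0.291424
V = S·N(d₁) − K·e^{−rT}·N(d₂) = 35.463180 − 25.953167 = 9.510013 (matching the quote); vega is positive throughout, so no other σ reproduces this price

sigma = 0.4213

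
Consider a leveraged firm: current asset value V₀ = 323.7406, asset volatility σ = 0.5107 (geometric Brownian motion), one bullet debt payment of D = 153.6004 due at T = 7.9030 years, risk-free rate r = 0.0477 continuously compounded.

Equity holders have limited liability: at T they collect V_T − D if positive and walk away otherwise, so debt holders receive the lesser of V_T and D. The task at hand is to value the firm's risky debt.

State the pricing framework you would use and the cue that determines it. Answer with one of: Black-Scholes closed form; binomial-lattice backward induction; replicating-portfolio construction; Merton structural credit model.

framework: Merton structural credit model

Key observation: the question is about default risk generated by asset-value dynamics against a debt face of 153.6004 — the structural framework prices exactly that.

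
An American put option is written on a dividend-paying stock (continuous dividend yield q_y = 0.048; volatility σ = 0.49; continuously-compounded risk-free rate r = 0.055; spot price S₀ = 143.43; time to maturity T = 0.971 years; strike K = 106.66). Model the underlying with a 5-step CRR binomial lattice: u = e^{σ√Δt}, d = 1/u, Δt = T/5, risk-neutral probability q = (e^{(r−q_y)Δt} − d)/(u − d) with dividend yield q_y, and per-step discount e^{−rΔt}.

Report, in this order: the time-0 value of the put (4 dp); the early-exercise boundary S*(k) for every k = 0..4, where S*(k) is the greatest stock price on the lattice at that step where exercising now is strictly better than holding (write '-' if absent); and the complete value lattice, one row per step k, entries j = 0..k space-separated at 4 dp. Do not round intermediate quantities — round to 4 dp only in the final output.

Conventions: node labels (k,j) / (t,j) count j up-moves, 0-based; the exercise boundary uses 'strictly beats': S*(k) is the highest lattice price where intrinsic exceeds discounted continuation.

Δt=0.19420, u=1.24102, d=0.80579, q=0.44935, disc=e^(-rΔt)=0.98938
k=5 terminal: V=max(K-S,0) → 57.9357 31.6182 0.0000 0.0000 0.0000 0.0000
k=4: j=0 S=60.4678 intr=46.1922 cont=45.6200 V=46.1922[EX]; j=1 S=93.1284 intr=13.5316 cont=17.2255 V=17.2255[hold]; j=2 S=143.4300 intr=0.0000 cont=0.0000 V=0.0000[hold]; j=3 S=220.9010 intr=0.0000 cont=0.0000 V=0.0000[hold]; j=4 S=340.2166 intr=0.0000 cont=0.0000 V=0.0000[hold]  S*(4)=60.4678
k=3: j=0 S=75.0418 intr=31.6182 cont=32.8235 V=32.8235[hold]; j=1 S=115.5743 intr=0.0000 cont=9.3845 V=9.3845[hold]; j=2 S=177.9995 intr=0.0000 cont=0.0000 V=0.0000[hold]; j=3 S=274.1427 intr=0.0000 cont=0.0000 V=0.0000[hold]  S*(3)=-
k=2: j=0 S=93.1284 intr=13.5316 cont=22.0543 V=22.0543[hold]; j=1 S=143.4300 intr=0.0000 cont=5.1126 V=5.1126[hold]; j=2 S=220.9010 intr=0.0000 cont=0.0000 V=0.0000[hold]  S*(2)=-
k=1: j=0 S=115.5743 intr=0.0000 cont=14.2881 V=14.2881[hold]; j=1 S=177.9995 intr=0.0000 cont=2.7854 V=2.7854[hold]  S*(1)=-
k=0: j=0 S=143.4300 intr=0.0000 cont=9.0225 V=9.0225[hold]  S*(0)=-

price = 9.0225
boundary = - - - - 60.4678
tree:
9.0225
14.2881 2.7854
22.0543 5.1126 0.0000
32.8235 9.3845 0.0000 0.0000
46.1922 17.2255 0.0000 0.0000 0.0000
57.9357 31.6182 0.0000 0.0000 0.0000 0.0000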